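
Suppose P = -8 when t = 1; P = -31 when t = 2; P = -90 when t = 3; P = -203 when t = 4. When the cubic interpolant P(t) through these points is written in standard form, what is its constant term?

-3

L_0(t) = (t - 2)(t - 3)(t - 4) / [-6] = -(1/6)t^3 + (3/2)t^2 - (13/3)t + 4
L_1(t) = (t - 1)(t - 3)(t - 4) / [2] = (1/2)t^3 - 4t^2 + (19/2)t - 6
L_2(t) = (t - 1)(t - 2)(t - 4) / [-2] = -(1/2)t^3 + (7/2)t^2 - 7t + 4
L_3(t) = (t - 1)(t - 2)(t - 3) / [6] = (1/6)t^3 - t^2 + (11/6)t - 1
P(t) = (-8)·L_0 + (-31)·L_1 + (-90)·L_2 + (-203)·L_3
Only the constant term is needed; take it from each L_i and combine:
(-8)·(4) + (-31)·(-6) + (-90)·(4) + (-203)·(-1) = -3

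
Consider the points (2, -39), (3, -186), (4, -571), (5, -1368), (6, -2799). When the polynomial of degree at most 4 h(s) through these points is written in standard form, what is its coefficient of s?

Build the Lagrange basis polynomials:
L_0(s) = (s - 3)(s - 4)(s - 5)(s - 6) / [24] = (1/24)s^4 - (3/4)s^3 + (119/24)s^2 - (57/4)s + 15
L_1(s) = (s - 2)(s - 4)(s - 5)(s - 6) / [-6] = -(1/6)s^4 + (17/6)s^3 - (52/3)s^2 + (134/3)s - 40
L_2(s) = (s - 2)(s - 3)(s - 5)(s - 6) / [4] = (1/4)s^4 - 4s^3 + (91/4)s^2 - 54s + 45
L_3(s) = (s - 2)(s - 3)(s - 4)(s - 6) / [-6] = -(1/6)s^4 + (5/2)s^3 - (40/3)s^2 + 30s - 24
L_4(s) = (s - 2)(s - 3)(s - 4)(s - 5) / [24] = (1/24)s^4 - (7/12)s^3 + (71/24)s^2 - (77/12)s + 5
h(s) = (-39)·L_0 + (-186)·L_1 + (-571)·L_2 + (-1368)·L_3 + (-2799)·L_4
Only the coefficient of s is needed; take it from each L_i and combine:
(-39)·(-57/4) + (-186)·(134/3) + (-571)·(-54) + (-1368)·(30) + (-2799)·(-77/12) = 2

2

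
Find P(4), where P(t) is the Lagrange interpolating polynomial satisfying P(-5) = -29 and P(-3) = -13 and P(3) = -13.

-20

L_0(4) = (7)·(1)/[(-2)·(-8)] = 7/16
L_1(4) = (9)·(1)/[(2)·(-6)] = -3/4
L_2(4) = (9)·(7)/[(8)·(6)] = 21/16
Sum: (-29)·(7/16) + (-13)·(-3/4) + (-13)·(21/16) = -20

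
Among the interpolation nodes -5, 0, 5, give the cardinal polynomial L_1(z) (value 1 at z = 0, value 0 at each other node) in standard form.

L_1(z) = (z + 5)(z - 5) / [(5)·(-5)]
       = (z^2 - 25) / (-25)

L_1(z) = -(1/25)z^2 + 1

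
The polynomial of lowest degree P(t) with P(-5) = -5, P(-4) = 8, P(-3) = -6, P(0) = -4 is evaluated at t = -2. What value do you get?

-132/5

L_0(-2) = (2)·(1)·(-2)/[(-1)·(-2)·(-5)] = 2/5
L_1(-2) = (3)·(1)·(-2)/[(1)·(-1)·(-4)] = -3/2
L_2(-2) = (3)·(2)·(-2)/[(2)·(1)·(-3)] = 2
L_3(-2) = (3)·(2)·(1)/[(5)·(4)·(3)] = 1/10
Sum: (-5)·(2/5) + 8·(-3/2) + (-6)·(2) + (-4)·(1/10) = -132/5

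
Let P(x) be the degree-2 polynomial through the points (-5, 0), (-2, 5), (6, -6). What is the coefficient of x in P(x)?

-71/264

Build the Lagrange basis polynomials:
L_0(x) = (x + 2)(x - 6) / [33] = (1/33)x^2 - (4/33)x - 4/11
L_1(x) = (x + 5)(x - 6) / [-24] = -(1/24)x^2 + (1/24)x + 5/4
L_2(x) = (x + 5)(x + 2) / [88] = (1/88)x^2 + (7/88)x + 5/44
P(x) = 0·L_0 + 5·L_1 + (-6)·L_2
Only the coefficient of x is needed; take it from each L_i and combine:
0·(-4/33) + 5·(1/24) + (-6)·(7/88) = -71/264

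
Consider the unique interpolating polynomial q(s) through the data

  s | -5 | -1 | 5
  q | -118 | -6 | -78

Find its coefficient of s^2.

-4

L_0(s) = (s + 1)(s - 5) / [40] = (1/40)s^2 - (1/10)s - 1/8
L_1(s) = (s + 5)(s - 5) / [-24] = -(1/24)s^2 + 25/24
L_2(s) = (s + 5)(s + 1) / [60] = (1/60)s^2 + (1/10)s + 1/12
q(s) = (-118)·L_0 + (-6)·L_1 + (-78)·L_2
Only the coefficient of s^2 is needed; take it from each L_i and combine:
(-118)·(1/40) + (-6)·(-1/24) + (-78)·(1/60) = -4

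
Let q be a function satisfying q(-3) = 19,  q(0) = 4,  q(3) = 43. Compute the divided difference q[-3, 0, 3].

3

q[-3,0] = (4 - 19) / (0 - (-3)) = -5
q[0,3] = (43 - 4) / (3 - 0) = 13
q[-3,0,3] = (13 - (-5)) / (3 - (-3)) = 3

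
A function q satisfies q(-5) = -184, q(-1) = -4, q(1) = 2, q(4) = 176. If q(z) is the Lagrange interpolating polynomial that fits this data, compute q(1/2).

-5/2

Evaluate each Lagrange basis at z = 1/2:
L_0(1/2) = (3/2)·(-1/2)·(-7/2)/[(-4)·(-6)·(-9)] = -7/576
L_1(1/2) = (11/2)·(-1/2)·(-7/2)/[(4)·(-2)·(-5)] = 77/320
L_2(1/2) = (11/2)·(3/2)·(-7/2)/[(6)·(2)·(-3)] = 77/96
L_3(1/2) = (11/2)·(3/2)·(-1/2)/[(9)·(5)·(3)] = -11/360
Sum: (-184)·(-7/576) + (-4)·(77/320) + 2·(77/96) + 176·(-11/360) = -5/2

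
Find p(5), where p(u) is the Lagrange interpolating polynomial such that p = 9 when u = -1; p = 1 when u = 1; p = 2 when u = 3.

Evaluate each Lagrange basis at u = 5:
L_0(5) = (4)·(2)/[(-2)·(-4)] = 1
L_1(5) = (6)·(2)/[(2)·(-2)] = -3
L_2(5) = (6)·(4)/[(4)·(2)] = 3
Sum: 9·(1) + 1·(-3) + 2·(3) = 12

12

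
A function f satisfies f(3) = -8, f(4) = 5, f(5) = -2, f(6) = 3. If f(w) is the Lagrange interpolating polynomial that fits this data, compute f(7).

L_0(7) = (3)·(2)·(1)/[(-1)·(-2)·(-3)] = -1
L_1(7) = (4)·(2)·(1)/[(1)·(-1)·(-2)] = 4
L_2(7) = (4)·(3)·(1)/[(2)·(1)·(-1)] = -6
L_3(7) = (4)·(3)·(2)/[(3)·(2)·(1)] = 4
Sum: (-8)·(-1) + 5·(4) + (-2)·(-6) + 3·(4) = 52

52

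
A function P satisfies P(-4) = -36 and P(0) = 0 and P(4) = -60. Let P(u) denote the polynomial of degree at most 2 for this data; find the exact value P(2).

Using Newton's divided-difference form:
P[-4,0] = (0 - (-36)) / (0 - (-4)) = 9
P[0,4] = (-60 - 0) / (4 - 0) = -15
P[-4,0,4] = (-15 - 9) / (4 - (-4)) = -3
P(2) = -36 + 9·(6) + (-3)·(6)·(2) = -18

-18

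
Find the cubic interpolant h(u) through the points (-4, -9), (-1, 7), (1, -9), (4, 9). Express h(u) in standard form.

h(u) = (41/60)u^3 + (1/15)u^2 - (521/60)u - 16/15

L_0(u) = (u + 1)(u - 1)(u - 4) / [-120] = -(1/120)u^3 + (1/30)u^2 + (1/120)u - 1/30
L_1(u) = (u + 4)(u - 1)(u - 4) / [30] = (1/30)u^3 - (1/30)u^2 - (8/15)u + 8/15
L_2(u) = (u + 4)(u + 1)(u - 4) / [-30] = -(1/30)u^3 - (1/30)u^2 + (8/15)u + 8/15
L_3(u) = (u + 4)(u + 1)(u - 1) / [120] = (1/120)u^3 + (1/30)u^2 - (1/120)u - 1/30
h(u) = (-9)·L_0 + 7·L_1 + (-9)·L_2 + 9·L_3
  (-9)·L_0(u) = (3/40)u^3 - (3/10)u^2 - (3/40)u + 3/10
  7·L_1(u) = (7/30)u^3 - (7/30)u^2 - (56/15)u + 56/15
  (-9)·L_2(u) = (3/10)u^3 + (3/10)u^2 - (24/5)u - 24/5
  9·L_3(u) = (3/40)u^3 + (3/10)u^2 - (3/40)u - 3/10
Adding term by term: (41/60)u^3 + (1/15)u^2 - (521/60)u - 16/15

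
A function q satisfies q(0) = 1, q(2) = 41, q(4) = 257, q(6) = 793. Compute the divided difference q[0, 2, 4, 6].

3

q[0,2] = (41 - 1) / (2 - 0) = 20
q[2,4] = (257 - 41) / (4 - 2) = 108
q[4,6] = (793 - 257) / (6 - 4) = 268
q[0,2,4] = (108 - 20) / (4 - 0) = 22
q[2,4,6] = (268 - 108) / (6 - 2) = 40
q[0,2,4,6] = (40 - 22) / (6 - 0) = 3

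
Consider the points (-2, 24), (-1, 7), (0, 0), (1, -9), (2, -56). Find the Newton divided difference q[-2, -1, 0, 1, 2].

q[-2,-1] = (7 - 24) / (-1 - (-2)) = -17
q[-1,0] = (0 - 7) / (0 - (-1)) = -7
q[0,1] = (-9 - 0) / (1 - 0) = -9
q[1,2] = (-56 - (-9)) / (2 - 1) = -47
q[-2,-1,0] = (-7 - (-17)) / (0 - (-2)) = 5
q[-1,0,1] = (-9 - (-7)) / (1 - (-1)) = -1
q[0,1,2] = (-47 - (-9)) / (2 - 0) = -19
q[-2,-1,0,1] = (-1 - 5) / (1 - (-2)) = -2
q[-1,0,1,2] = (-19 - (-1)) / (2 - (-1)) = -6
q[-2,-1,0,1,2] = (-6 - (-2)) / (2 - (-2)) = -1

-1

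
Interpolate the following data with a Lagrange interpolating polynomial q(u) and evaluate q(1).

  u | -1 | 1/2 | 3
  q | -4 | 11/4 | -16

Evaluate each Lagrange basis at u = 1:
L_0(1) = (1/2)·(-2)/[(-3/2)·(-4)] = -1/6
L_1(1) = (2)·(-2)/[(3/2)·(-5/2)] = 16/15
L_2(1) = (2)·(1/2)/[(4)·(5/2)] = 1/10
Sum: (-4)·(-1/6) + 11/4·(16/15) + (-16)·(1/10) = 2

2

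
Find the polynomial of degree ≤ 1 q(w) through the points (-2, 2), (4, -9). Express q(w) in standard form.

L_0(w) = (w - 4) / [-6] = -(1/6)w + 2/3
L_1(w) = (w + 2) / [6] = (1/6)w + 1/3
q(w) = 2·L_0 + (-9)·L_1
  2·L_0(w) = -(1/3)w + 4/3
  (-9)·L_1(w) = -(3/2)w - 3
Adding term by term: -(11/6)w - 5/3

q(w) = -(11/6)w - 5/3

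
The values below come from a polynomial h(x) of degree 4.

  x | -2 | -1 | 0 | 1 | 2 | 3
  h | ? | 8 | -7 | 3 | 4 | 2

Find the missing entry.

122

The 5 known values determine h uniquely (degree ≤ 4).
Evaluate each Lagrange basis at x = -2:
L_0(-2) = (-2)·(-3)·(-4)·(-5)/[(-1)·(-2)·(-3)·(-4)] = 5
L_1(-2) = (-1)·(-3)·(-4)·(-5)/[(1)·(-1)·(-2)·(-3)] = -10
L_2(-2) = (-1)·(-2)·(-4)·(-5)/[(2)·(1)·(-1)·(-2)] = 10
L_3(-2) = (-1)·(-2)·(-3)·(-5)/[(3)·(2)·(1)·(-1)] = -5
L_4(-2) = (-1)·(-2)·(-3)·(-4)/[(4)·(3)·(2)·(1)] = 1
Sum: 8·(5) + (-7)·(-10) + 3·(10) + 4·(-5) + 2·(1) = 122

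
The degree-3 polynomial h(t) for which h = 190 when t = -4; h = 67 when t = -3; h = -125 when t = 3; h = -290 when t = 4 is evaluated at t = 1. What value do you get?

L_0(1) = (4)·(-2)·(-3)/[(-1)·(-7)·(-8)] = -3/7
L_1(1) = (5)·(-2)·(-3)/[(1)·(-6)·(-7)] = 5/7
L_2(1) = (5)·(4)·(-3)/[(7)·(6)·(-1)] = 10/7
L_3(1) = (5)·(4)·(-2)/[(8)·(7)·(1)] = -5/7
Sum: 190·(-3/7) + 67·(5/7) + (-125)·(10/7) + (-290)·(-5/7) = -5

-5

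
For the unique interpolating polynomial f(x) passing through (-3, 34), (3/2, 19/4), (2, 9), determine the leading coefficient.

L_0(x) = (x - 3/2)(x - 2) / [45/2] = (2/45)x^2 - (7/45)x + 2/15
L_1(x) = (x + 3)(x - 2) / [-9/4] = -(4/9)x^2 - (4/9)x + 8/3
L_2(x) = (x + 3)(x - 3/2) / [5/2] = (2/5)x^2 + (3/5)x - 9/5
f(x) = 34·L_0 + (19/4)·L_1 + 9·L_2
Only the coefficient of x^2 is needed; take it from each L_i and combine:
34·(2/45) + (19/4)·(-4/9) + 9·(2/5) = 3

3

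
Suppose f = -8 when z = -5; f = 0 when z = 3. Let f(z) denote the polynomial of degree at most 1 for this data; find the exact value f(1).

-2

Evaluate each Lagrange basis at z = 1:
L_0(1) = (-2)/[(-8)] = 1/4
L_1(1) = (6)/[(8)] = 3/4
Sum: (-8)·(1/4) + 0 = -2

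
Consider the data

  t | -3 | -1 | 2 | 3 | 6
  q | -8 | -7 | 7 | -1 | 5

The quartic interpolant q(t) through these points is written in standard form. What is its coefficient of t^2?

L_0(t) = (t + 1)(t - 2)(t - 3)(t - 6) / [540] = (1/540)t^4 - (1/54)t^3 + (5/108)t^2 - 1/15
L_1(t) = (t + 3)(t - 2)(t - 3)(t - 6) / [-168] = -(1/168)t^4 + (1/21)t^3 - (1/56)t^2 - (3/7)t + 9/14
L_2(t) = (t + 3)(t + 1)(t - 3)(t - 6) / [60] = (1/60)t^4 - (1/12)t^3 - (1/4)t^2 + (3/4)t + 9/10
L_3(t) = (t + 3)(t + 1)(t - 2)(t - 6) / [-72] = -(1/72)t^4 + (1/18)t^3 + (17/72)t^2 - (1/3)t - 1/2
L_4(t) = (t + 3)(t + 1)(t - 2)(t - 3) / [756] = (1/756)t^4 - (1/756)t^3 - (11/756)t^2 + (1/84)t + 1/42
q(t) = (-8)·L_0 + (-7)·L_1 + 7·L_2 + (-1)·L_3 + 5·L_4
Only the coefficient of t^2 is needed; take it from each L_i and combine:
(-8)·(5/108) + (-7)·(-1/56) + 7·(-1/4) + (-1)·(17/72) + 5·(-11/756) = -871/378

-871/378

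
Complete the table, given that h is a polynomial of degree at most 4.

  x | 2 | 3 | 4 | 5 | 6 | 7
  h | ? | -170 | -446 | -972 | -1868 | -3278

-48

The 5 known values determine h uniquely (degree ≤ 4).
Evaluate each Lagrange basis at x = 2:
L_0(2) = (-2)·(-3)·(-4)·(-5)/[(-1)·(-2)·(-3)·(-4)] = 5
L_1(2) = (-1)·(-3)·(-4)·(-5)/[(1)·(-1)·(-2)·(-3)] = -10
L_2(2) = (-1)·(-2)·(-4)·(-5)/[(2)·(1)·(-1)·(-2)] = 10
L_3(2) = (-1)·(-2)·(-3)·(-5)/[(3)·(2)·(1)·(-1)] = -5
L_4(2) = (-1)·(-2)·(-3)·(-4)/[(4)·(3)·(2)·(1)] = 1
Sum: (-170)·(5) + (-446)·(-10) + (-972)·(10) + (-1868)·(-5) + (-3278)·(1) = -48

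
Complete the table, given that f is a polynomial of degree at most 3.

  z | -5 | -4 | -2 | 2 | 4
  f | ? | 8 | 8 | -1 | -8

The 4 known values determine f uniquely (degree ≤ 3).
Evaluate each Lagrange basis at z = -5:
L_0(-5) = (-3)·(-7)·(-9)/[(-2)·(-6)·(-8)] = 63/32
L_1(-5) = (-1)·(-7)·(-9)/[(2)·(-4)·(-6)] = -21/16
L_2(-5) = (-1)·(-3)·(-9)/[(6)·(4)·(-2)] = 9/16
L_3(-5) = (-1)·(-3)·(-7)/[(8)·(6)·(2)] = -7/32
Sum: 8·(63/32) + 8·(-21/16) + (-1)·(9/16) + (-8)·(-7/32) = 103/16

103/16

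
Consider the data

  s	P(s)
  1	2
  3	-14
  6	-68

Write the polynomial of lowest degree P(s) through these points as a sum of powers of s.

P(s) = -2s^2 + 4

L_0(s) = (s - 3)(s - 6) / [10] = (1/10)s^2 - (9/10)s + 9/5
L_1(s) = (s - 1)(s - 6) / [-6] = -(1/6)s^2 + (7/6)s - 1
L_2(s) = (s - 1)(s - 3) / [15] = (1/15)s^2 - (4/15)s + 1/5
P(s) = 2·L_0 + (-14)·L_1 + (-68)·L_2
  2·L_0(s) = (1/5)s^2 - (9/5)s + 18/5
  (-14)·L_1(s) = (7/3)s^2 - (49/3)s + 14
  (-68)·L_2(s) = -(68/15)s^2 + (272/15)s - 68/5
Adding term by term: -2s^2 + 4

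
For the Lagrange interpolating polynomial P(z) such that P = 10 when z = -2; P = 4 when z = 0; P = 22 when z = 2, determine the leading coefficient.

The leading coefficient equals the top divided difference P[-2,0,2].
P[-2,0] = (4 - 10) / (0 - (-2)) = -3
P[0,2] = (22 - 4) / (2 - 0) = 9
P[-2,0,2] = (9 - (-3)) / (2 - (-2)) = 3

3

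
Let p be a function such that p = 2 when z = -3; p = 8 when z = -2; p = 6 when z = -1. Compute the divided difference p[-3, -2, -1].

-4

p[-3,-2] = (8 - 2) / (-2 - (-3)) = 6
p[-2,-1] = (6 - 8) / (-1 - (-2)) = -2
p[-3,-2,-1] = (-2 - 6) / (-1 - (-3)) = -4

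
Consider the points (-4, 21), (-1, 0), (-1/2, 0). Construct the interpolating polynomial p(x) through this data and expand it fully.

Newton's divided differences:
p[-4,-1] = (0 - 21) / (-1 - (-4)) = -7
p[-1,-1/2] = (0 - 0) / (-1/2 - (-1)) = 0
p[-4,-1,-1/2] = (0 - (-7)) / (-1/2 - (-4)) = 2
p(x) = 21 + (-7)·(x + 4) + 2·(x + 4)(x + 1)
Expanding: p(x) = 2x^2 + 3x + 1

p(x) = 2x^2 + 3x + 1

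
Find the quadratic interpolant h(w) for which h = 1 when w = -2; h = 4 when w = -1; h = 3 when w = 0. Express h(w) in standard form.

L_0(w) = (w + 1)w / [2] = (1/2)w^2 + (1/2)w
L_1(w) = (w + 2)w / [-1] = -w^2 - 2w
L_2(w) = (w + 2)(w + 1) / [2] = (1/2)w^2 + (3/2)w + 1
h(w) = 1·L_0 + 4·L_1 + 3·L_2
  1·L_0(w) = (1/2)w^2 + (1/2)w
  4·L_1(w) = -4w^2 - 8w
  3·L_2(w) = (3/2)w^2 + (9/2)w + 3
Adding term by term: -2w^2 - 3w + 3

h(w) = -2w^2 - 3w + 3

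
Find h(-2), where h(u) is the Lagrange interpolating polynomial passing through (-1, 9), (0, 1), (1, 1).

25

L_0(-2) = (-2)·(-3)/[(-1)·(-2)] = 3
L_1(-2) = (-1)·(-3)/[(1)·(-1)] = -3
L_2(-2) = (-1)·(-2)/[(2)·(1)] = 1
Sum: 9·(3) + 1·(-3) + 1·(1) = 25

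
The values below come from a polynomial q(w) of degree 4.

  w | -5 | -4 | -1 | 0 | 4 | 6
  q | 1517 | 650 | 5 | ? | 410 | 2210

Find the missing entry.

2

The 5 known values determine q uniquely (degree ≤ 4).
Evaluate each Lagrange basis at w = 0:
L_0(0) = (4)·(1)·(-4)·(-6)/[(-1)·(-4)·(-9)·(-11)] = 8/33
L_1(0) = (5)·(1)·(-4)·(-6)/[(1)·(-3)·(-8)·(-10)] = -1/2
L_2(0) = (5)·(4)·(-4)·(-6)/[(4)·(3)·(-5)·(-7)] = 8/7
L_3(0) = (5)·(4)·(1)·(-6)/[(9)·(8)·(5)·(-2)] = 1/6
L_4(0) = (5)·(4)·(1)·(-4)/[(11)·(10)·(7)·(2)] = -4/77
Sum: 1517·(8/33) + 650·(-1/2) + 5·(8/7) + 410·(1/6) + 2210·(-4/77) = 2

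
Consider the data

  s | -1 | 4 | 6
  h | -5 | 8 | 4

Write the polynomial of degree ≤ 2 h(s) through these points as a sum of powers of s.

h(s) = -(23/35)s^2 + (32/7)s + 8/35

L_0(s) = (s - 4)(s - 6) / [35] = (1/35)s^2 - (2/7)s + 24/35
L_1(s) = (s + 1)(s - 6) / [-10] = -(1/10)s^2 + (1/2)s + 3/5
L_2(s) = (s + 1)(s - 4) / [14] = (1/14)s^2 - (3/14)s - 2/7
h(s) = (-5)·L_0 + 8·L_1 + 4·L_2
  (-5)·L_0(s) = -(1/7)s^2 + (10/7)s - 24/7
  8·L_1(s) = -(4/5)s^2 + 4s + 24/5
  4·L_2(s) = (2/7)s^2 - (6/7)s - 8/7
Adding term by term: -(23/35)s^2 + (32/7)s + 8/35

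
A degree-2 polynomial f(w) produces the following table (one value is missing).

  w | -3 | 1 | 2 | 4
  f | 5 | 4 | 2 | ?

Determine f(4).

-41/10

The 3 known values determine f uniquely (degree ≤ 2).
Evaluate each Lagrange basis at w = 4:
L_0(4) = (3)·(2)/[(-4)·(-5)] = 3/10
L_1(4) = (7)·(2)/[(4)·(-1)] = -7/2
L_2(4) = (7)·(3)/[(5)·(1)] = 21/5
Sum: 5·(3/10) + 4·(-7/2) + 2·(21/5) = -41/10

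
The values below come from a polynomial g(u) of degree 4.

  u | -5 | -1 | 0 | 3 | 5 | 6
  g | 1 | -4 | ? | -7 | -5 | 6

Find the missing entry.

The 5 known values determine g uniquely (degree ≤ 4).
Evaluate each Lagrange basis at u = 0:
L_0(0) = (1)·(-3)·(-5)·(-6)/[(-4)·(-8)·(-10)·(-11)] = -9/352
L_1(0) = (5)·(-3)·(-5)·(-6)/[(4)·(-4)·(-6)·(-7)] = 75/112
L_2(0) = (5)·(1)·(-5)·(-6)/[(8)·(4)·(-2)·(-3)] = 25/32
L_3(0) = (5)·(1)·(-3)·(-6)/[(10)·(6)·(2)·(-1)] = -3/4
L_4(0) = (5)·(1)·(-3)·(-5)/[(11)·(7)·(3)·(1)] = 25/77
Sum: 1·(-9/352) + (-4)·(75/112) + (-7)·(25/32) + (-5)·(-3/4) + 6·(25/77) = -3049/1232

-3049/1232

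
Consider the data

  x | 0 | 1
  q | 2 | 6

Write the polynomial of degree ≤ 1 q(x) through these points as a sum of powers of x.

q(x) = 4x + 2

L_0(x) = (x - 1) / [-1] = -x + 1
L_1(x) = x / [1] = x
q(x) = 2·L_0 + 6·L_1
  2·L_0(x) = -2x + 2
  6·L_1(x) = 6x
Adding term by term: 4x + 2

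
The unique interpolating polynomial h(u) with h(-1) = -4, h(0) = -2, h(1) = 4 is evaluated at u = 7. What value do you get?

124

Using Newton's divided-difference form:
h[-1,0] = (-2 - (-4)) / (0 - (-1)) = 2
h[0,1] = (4 - (-2)) / (1 - 0) = 6
h[-1,0,1] = (6 - 2) / (1 - (-1)) = 2
h(7) = -4 + 2·(8) + 2·(8)·(7) = 124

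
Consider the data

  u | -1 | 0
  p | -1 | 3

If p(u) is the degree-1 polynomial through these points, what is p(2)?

Evaluate each Lagrange basis at u = 2:
L_0(2) = (2)/[(-1)] = -2
L_1(2) = (3)/[(1)] = 3
Sum: (-1)·(-2) + 3·(3) = 11

11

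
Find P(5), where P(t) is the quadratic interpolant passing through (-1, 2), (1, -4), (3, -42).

Using Newton's divided-difference form:
P[-1,1] = (-4 - 2) / (1 - (-1)) = -3
P[1,3] = (-42 - (-4)) / (3 - 1) = -19
P[-1,1,3] = (-19 - (-3)) / (3 - (-1)) = -4
P(5) = 2 + (-3)·(6) + (-4)·(6)·(4) = -112

-112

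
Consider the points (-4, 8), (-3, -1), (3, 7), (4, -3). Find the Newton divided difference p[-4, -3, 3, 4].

p[-4,-3] = (-1 - 8) / (-3 - (-4)) = -9
p[-3,3] = (7 - (-1)) / (3 - (-3)) = 4/3
p[3,4] = (-3 - 7) / (4 - 3) = -10
p[-4,-3,3] = (4/3 - (-9)) / (3 - (-4)) = 31/21
p[-3,3,4] = (-10 - 4/3) / (4 - (-3)) = -34/21
p[-4,-3,3,4] = (-34/21 - 31/21) / (4 - (-4)) = -65/168

-65/168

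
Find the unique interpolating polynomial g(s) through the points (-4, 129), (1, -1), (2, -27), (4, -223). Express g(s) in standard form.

Newton's divided differences:
g[-4,1] = (-1 - 129) / (1 - (-4)) = -26
g[1,2] = (-27 - (-1)) / (2 - 1) = -26
g[2,4] = (-223 - (-27)) / (4 - 2) = -98
g[-4,1,2] = (-26 - (-26)) / (2 - (-4)) = 0
g[1,2,4] = (-98 - (-26)) / (4 - 1) = -24
g[-4,1,2,4] = (-24 - 0) / (4 - (-4)) = -3
g(s) = 129 + (-26)·(s + 4) + (-3)·(s + 4)(s - 1)(s - 2)
Expanding: g(s) = -3s^3 - 3s^2 + 4s + 1

g(s) = -3s^3 - 3s^2 + 4s + 1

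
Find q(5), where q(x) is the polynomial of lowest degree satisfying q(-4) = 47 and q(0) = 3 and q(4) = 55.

83

Using Newton's divided-difference form:
q[-4,0] = (3 - 47) / (0 - (-4)) = -11
q[0,4] = (55 - 3) / (4 - 0) = 13
q[-4,0,4] = (13 - (-11)) / (4 - (-4)) = 3
q(5) = 47 + (-11)·(9) + 3·(9)·(5) = 83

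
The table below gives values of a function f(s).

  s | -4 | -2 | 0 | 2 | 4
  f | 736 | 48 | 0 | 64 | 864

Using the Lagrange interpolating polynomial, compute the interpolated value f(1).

6

Evaluate each Lagrange basis at s = 1:
L_0(1) = (3)·(1)·(-1)·(-3)/[(-2)·(-4)·(-6)·(-8)] = 3/128
L_1(1) = (5)·(1)·(-1)·(-3)/[(2)·(-2)·(-4)·(-6)] = -5/32
L_2(1) = (5)·(3)·(-1)·(-3)/[(4)·(2)·(-2)·(-4)] = 45/64
L_3(1) = (5)·(3)·(1)·(-3)/[(6)·(4)·(2)·(-2)] = 15/32
L_4(1) = (5)·(3)·(1)·(-1)/[(8)·(6)·(4)·(2)] = -5/128
Sum: 736·(3/128) + 48·(-5/32) + 0 + 64·(15/32) + 864·(-5/128) = 6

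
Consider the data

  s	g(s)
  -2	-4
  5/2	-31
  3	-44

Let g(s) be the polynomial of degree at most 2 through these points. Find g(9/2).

-95

Evaluate each Lagrange basis at s = 9/2:
L_0(9/2) = (2)·(3/2)/[(-9/2)·(-5)] = 2/15
L_1(9/2) = (13/2)·(3/2)/[(9/2)·(-1/2)] = -13/3
L_2(9/2) = (13/2)·(2)/[(5)·(1/2)] = 26/5
Sum: (-4)·(2/15) + (-31)·(-13/3) + (-44)·(26/5) = -95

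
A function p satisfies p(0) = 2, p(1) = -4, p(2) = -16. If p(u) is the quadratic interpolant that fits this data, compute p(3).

Using Newton's divided-difference form:
p[0,1] = (-4 - 2) / (1 - 0) = -6
p[1,2] = (-16 - (-4)) / (2 - 1) = -12
p[0,1,2] = (-12 - (-6)) / (2 - 0) = -3
p(3) = 2 + (-6)·(3) + (-3)·(3)·(2) = -34

-34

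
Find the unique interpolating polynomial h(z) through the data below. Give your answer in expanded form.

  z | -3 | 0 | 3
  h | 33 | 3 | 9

h(z) = 2z^2 - 4z + 3

L_0(z) = z(z - 3) / [18] = (1/18)z^2 - (1/6)z
L_1(z) = (z + 3)(z - 3) / [-9] = -(1/9)z^2 + 1
L_2(z) = (z + 3)z / [18] = (1/18)z^2 + (1/6)z
h(z) = 33·L_0 + 3·L_1 + 9·L_2
  33·L_0(z) = (11/6)z^2 - (11/2)z
  3·L_1(z) = -(1/3)z^2 + 3
  9·L_2(z) = (1/2)z^2 + (3/2)z
Adding term by term: 2z^2 - 4z + 3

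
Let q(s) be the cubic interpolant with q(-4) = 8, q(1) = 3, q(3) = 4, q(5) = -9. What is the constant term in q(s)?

L_0(s) = (s - 1)(s - 3)(s - 5) / [-315] = -(1/315)s^3 + (1/35)s^2 - (23/315)s + 1/21
L_1(s) = (s + 4)(s - 3)(s - 5) / [40] = (1/40)s^3 - (1/10)s^2 - (17/40)s + 3/2
L_2(s) = (s + 4)(s - 1)(s - 5) / [-28] = -(1/28)s^3 + (1/14)s^2 + (19/28)s - 5/7
L_3(s) = (s + 4)(s - 1)(s - 3) / [72] = (1/72)s^3 - (13/72)s + 1/6
q(s) = 8·L_0 + 3·L_1 + 4·L_2 + (-9)·L_3
Only the constant term is needed; take it from each L_i and combine:
8·(1/21) + 3·(3/2) + 4·(-5/7) + (-9)·(1/6) = 11/21

11/21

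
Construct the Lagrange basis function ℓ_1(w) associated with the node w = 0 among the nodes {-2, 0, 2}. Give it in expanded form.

ℓ_1(w) = (w + 2)(w - 2) / [(2)·(-2)]
       = (w^2 - 4) / (-4)

ℓ_1(w) = -(1/4)w^2 + 1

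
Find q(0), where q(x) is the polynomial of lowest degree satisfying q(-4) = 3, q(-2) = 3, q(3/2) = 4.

Evaluate each Lagrange basis at x = 0:
L_0(0) = (2)·(-3/2)/[(-2)·(-11/2)] = -3/11
L_1(0) = (4)·(-3/2)/[(2)·(-7/2)] = 6/7
L_2(0) = (4)·(2)/[(11/2)·(7/2)] = 32/77
Sum: 3·(-3/11) + 3·(6/7) + 4·(32/77) = 263/77

263/77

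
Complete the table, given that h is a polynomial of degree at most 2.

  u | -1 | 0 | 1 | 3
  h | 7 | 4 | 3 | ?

7

The 3 known values determine h uniquely (degree ≤ 2).
L_0(3) = (3)·(2)/[(-1)·(-2)] = 3
L_1(3) = (4)·(2)/[(1)·(-1)] = -8
L_2(3) = (4)·(3)/[(2)·(1)] = 6
Sum: 7·(3) + 4·(-8) + 3·(6) = 7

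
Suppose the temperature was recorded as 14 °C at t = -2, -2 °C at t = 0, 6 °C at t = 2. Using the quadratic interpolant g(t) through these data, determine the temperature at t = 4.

Using Newton's divided-difference form:
g[-2,0] = (-2 - 14) / (0 - (-2)) = -8
g[0,2] = (6 - (-2)) / (2 - 0) = 4
g[-2,0,2] = (4 - (-8)) / (2 - (-2)) = 3
g(4) = 14 + (-8)·(6) + 3·(6)·(4) = 38

38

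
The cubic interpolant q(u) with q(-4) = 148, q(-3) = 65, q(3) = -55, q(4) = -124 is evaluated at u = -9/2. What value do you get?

Using Newton's divided-difference form:
q[-4,-3] = (65 - 148) / (-3 - (-4)) = -83
q[-3,3] = (-55 - 65) / (3 - (-3)) = -20
q[3,4] = (-124 - (-55)) / (4 - 3) = -69
q[-4,-3,3] = (-20 - (-83)) / (3 - (-4)) = 9
q[-3,3,4] = (-69 - (-20)) / (4 - (-3)) = -7
q[-4,-3,3,4] = (-7 - 9) / (4 - (-4)) = -2
q(-9/2) = 148 + (-83)·(-1/2) + 9·(-1/2)·(-3/2) + (-2)·(-1/2)·(-3/2)·(-15/2) = 415/2

415/2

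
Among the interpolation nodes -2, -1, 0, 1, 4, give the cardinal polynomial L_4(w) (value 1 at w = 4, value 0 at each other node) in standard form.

L_4(w) = (1/360)w^4 + (1/180)w^3 - (1/360)w^2 - (1/180)w

L_4(w) = (w + 2)(w + 1)w(w - 1) / [(6)·(5)·(4)·(3)]
       = (w^4 + 2w^3 - w^2 - 2w) / (360)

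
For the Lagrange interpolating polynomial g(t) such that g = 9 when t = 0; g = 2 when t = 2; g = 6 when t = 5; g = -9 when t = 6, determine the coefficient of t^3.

Build the Lagrange basis polynomials:
L_0(t) = (t - 2)(t - 5)(t - 6) / [-60] = -(1/60)t^3 + (13/60)t^2 - (13/15)t + 1
L_1(t) = t(t - 5)(t - 6) / [24] = (1/24)t^3 - (11/24)t^2 + (5/4)t
L_2(t) = t(t - 2)(t - 6) / [-15] = -(1/15)t^3 + (8/15)t^2 - (4/5)t
L_3(t) = t(t - 2)(t - 5) / [24] = (1/24)t^3 - (7/24)t^2 + (5/12)t
g(t) = 9·L_0 + 2·L_1 + 6·L_2 + (-9)·L_3
Only the coefficient of t^3 is needed; take it from each L_i and combine:
9·(-1/60) + 2·(1/24) + 6·(-1/15) + (-9)·(1/24) = -101/120

-101/120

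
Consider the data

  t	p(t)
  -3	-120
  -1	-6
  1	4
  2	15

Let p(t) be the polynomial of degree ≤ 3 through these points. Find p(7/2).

717/8

Using Newton's divided-difference form:
p[-3,-1] = (-6 - (-120)) / (-1 - (-3)) = 57
p[-1,1] = (4 - (-6)) / (1 - (-1)) = 5
p[1,2] = (15 - 4) / (2 - 1) = 11
p[-3,-1,1] = (5 - 57) / (1 - (-3)) = -13
p[-1,1,2] = (11 - 5) / (2 - (-1)) = 2
p[-3,-1,1,2] = (2 - (-13)) / (2 - (-3)) = 3
p(7/2) = -120 + 57·(13/2) + (-13)·(13/2)·(9/2) + 3·(13/2)·(9/2)·(5/2) = 717/8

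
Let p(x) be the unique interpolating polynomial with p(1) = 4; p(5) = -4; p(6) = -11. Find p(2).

5

Evaluate each Lagrange basis at x = 2:
L_0(2) = (-3)·(-4)/[(-4)·(-5)] = 3/5
L_1(2) = (1)·(-4)/[(4)·(-1)] = 1
L_2(2) = (1)·(-3)/[(5)·(1)] = -3/5
Sum: 4·(3/5) + (-4)·(1) + (-11)·(-3/5) = 5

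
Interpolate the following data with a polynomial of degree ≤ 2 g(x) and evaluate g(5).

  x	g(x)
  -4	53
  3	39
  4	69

L_0(5) = (2)·(1)/[(-7)·(-8)] = 1/28
L_1(5) = (9)·(1)/[(7)·(-1)] = -9/7
L_2(5) = (9)·(2)/[(8)·(1)] = 9/4
Sum: 53·(1/28) + 39·(-9/7) + 69·(9/4) = 107

107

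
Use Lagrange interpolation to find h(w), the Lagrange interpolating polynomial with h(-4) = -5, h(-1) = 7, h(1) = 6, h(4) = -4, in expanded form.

Build the Lagrange basis polynomials:
L_0(w) = (w + 1)(w - 1)(w - 4) / [-120] = -(1/120)w^3 + (1/30)w^2 + (1/120)w - 1/30
L_1(w) = (w + 4)(w - 1)(w - 4) / [30] = (1/30)w^3 - (1/30)w^2 - (8/15)w + 8/15
L_2(w) = (w + 4)(w + 1)(w - 4) / [-30] = -(1/30)w^3 - (1/30)w^2 + (8/15)w + 8/15
L_3(w) = (w + 4)(w + 1)(w - 1) / [120] = (1/120)w^3 + (1/30)w^2 - (1/120)w - 1/30
h(w) = (-5)·L_0 + 7·L_1 + 6·L_2 + (-4)·L_3
  (-5)·L_0(w) = (1/24)w^3 - (1/6)w^2 - (1/24)w + 1/6
  7·L_1(w) = (7/30)w^3 - (7/30)w^2 - (56/15)w + 56/15
  6·L_2(w) = -(1/5)w^3 - (1/5)w^2 + (16/5)w + 16/5
  (-4)·L_3(w) = -(1/30)w^3 - (2/15)w^2 + (1/30)w + 2/15
Adding term by term: (1/24)w^3 - (11/15)w^2 - (13/24)w + 217/30

h(w) = (1/24)w^3 - (11/15)w^2 - (13/24)w + 217/30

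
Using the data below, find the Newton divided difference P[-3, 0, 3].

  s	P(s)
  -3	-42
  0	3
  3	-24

-4

P[-3,0] = (3 - (-42)) / (0 - (-3)) = 15
P[0,3] = (-24 - 3) / (3 - 0) = -9
P[-3,0,3] = (-9 - 15) / (3 - (-3)) = -4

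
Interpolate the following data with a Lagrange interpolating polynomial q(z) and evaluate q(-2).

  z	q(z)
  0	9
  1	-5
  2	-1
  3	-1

L_0(-2) = (-3)·(-4)·(-5)/[(-1)·(-2)·(-3)] = 10
L_1(-2) = (-2)·(-4)·(-5)/[(1)·(-1)·(-2)] = -20
L_2(-2) = (-2)·(-3)·(-5)/[(2)·(1)·(-1)] = 15
L_3(-2) = (-2)·(-3)·(-4)/[(3)·(2)·(1)] = -4
Sum: 9·(10) + (-5)·(-20) + (-1)·(15) + (-1)·(-4) = 179

179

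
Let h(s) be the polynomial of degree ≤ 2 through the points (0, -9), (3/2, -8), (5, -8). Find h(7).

Evaluate each Lagrange basis at s = 7:
L_0(7) = (11/2)·(2)/[(-3/2)·(-5)] = 22/15
L_1(7) = (7)·(2)/[(3/2)·(-7/2)] = -8/3
L_2(7) = (7)·(11/2)/[(5)·(7/2)] = 11/5
Sum: (-9)·(22/15) + (-8)·(-8/3) + (-8)·(11/5) = -142/15

-142/15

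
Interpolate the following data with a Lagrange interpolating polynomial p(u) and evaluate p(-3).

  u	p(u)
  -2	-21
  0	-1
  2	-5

Evaluate each Lagrange basis at u = -3:
L_0(-3) = (-3)·(-5)/[(-2)·(-4)] = 15/8
L_1(-3) = (-1)·(-5)/[(2)·(-2)] = -5/4
L_2(-3) = (-1)·(-3)/[(4)·(2)] = 3/8
Sum: (-21)·(15/8) + (-1)·(-5/4) + (-5)·(3/8) = -40

-40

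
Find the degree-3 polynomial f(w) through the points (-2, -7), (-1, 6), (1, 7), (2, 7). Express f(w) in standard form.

Build the Lagrange basis polynomials:
L_0(w) = (w + 1)(w - 1)(w - 2) / [-12] = -(1/12)w^3 + (1/6)w^2 + (1/12)w - 1/6
L_1(w) = (w + 2)(w - 1)(w - 2) / [6] = (1/6)w^3 - (1/6)w^2 - (2/3)w + 2/3
L_2(w) = (w + 2)(w + 1)(w - 2) / [-6] = -(1/6)w^3 - (1/6)w^2 + (2/3)w + 2/3
L_3(w) = (w + 2)(w + 1)(w - 1) / [12] = (1/12)w^3 + (1/6)w^2 - (1/12)w - 1/6
f(w) = (-7)·L_0 + 6·L_1 + 7·L_2 + 7·L_3
  (-7)·L_0(w) = (7/12)w^3 - (7/6)w^2 - (7/12)w + 7/6
  6·L_1(w) = w^3 - w^2 - 4w + 4
  7·L_2(w) = -(7/6)w^3 - (7/6)w^2 + (14/3)w + 14/3
  7·L_3(w) = (7/12)w^3 + (7/6)w^2 - (7/12)w - 7/6
Adding term by term: w^3 - (13/6)w^2 - (1/2)w + 26/3

f(w) = w^3 - (13/6)w^2 - (1/2)w + 26/3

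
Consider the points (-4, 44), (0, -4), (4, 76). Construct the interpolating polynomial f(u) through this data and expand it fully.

Build the Lagrange basis polynomials:
L_0(u) = u(u - 4) / [32] = (1/32)u^2 - (1/8)u
L_1(u) = (u + 4)(u - 4) / [-16] = -(1/16)u^2 + 1
L_2(u) = (u + 4)u / [32] = (1/32)u^2 + (1/8)u
f(u) = 44·L_0 + (-4)·L_1 + 76·L_2
  44·L_0(u) = (11/8)u^2 - (11/2)u
  (-4)·L_1(u) = (1/4)u^2 - 4
  76·L_2(u) = (19/8)u^2 + (19/2)u
Adding term by term: 4u^2 + 4u - 4

f(u) = 4u^2 + 4u - 4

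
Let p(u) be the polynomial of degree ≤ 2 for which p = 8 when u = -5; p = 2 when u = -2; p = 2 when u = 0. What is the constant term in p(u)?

Build the Lagrange basis polynomials:
L_0(u) = (u + 2)u / [15] = (1/15)u^2 + (2/15)u
L_1(u) = (u + 5)u / [-6] = -(1/6)u^2 - (5/6)u
L_2(u) = (u + 5)(u + 2) / [10] = (1/10)u^2 + (7/10)u + 1
p(u) = 8·L_0 + 2·L_1 + 2·L_2
Only the constant term is needed; take it from each L_i and combine:
8·(0) + 2·(0) + 2·(1) = 2

2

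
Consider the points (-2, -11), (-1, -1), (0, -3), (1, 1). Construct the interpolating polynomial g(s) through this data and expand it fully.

L_0(s) = (s + 1)s(s - 1) / [-6] = -(1/6)s^3 + (1/6)s
L_1(s) = (s + 2)s(s - 1) / [2] = (1/2)s^3 + (1/2)s^2 - s
L_2(s) = (s + 2)(s + 1)(s - 1) / [-2] = -(1/2)s^3 - s^2 + (1/2)s + 1
L_3(s) = (s + 2)(s + 1)s / [6] = (1/6)s^3 + (1/2)s^2 + (1/3)s
g(s) = (-11)·L_0 + (-1)·L_1 + (-3)·L_2 + 1·L_3
  (-11)·L_0(s) = (11/6)s^3 - (11/6)s
  (-1)·L_1(s) = -(1/2)s^3 - (1/2)s^2 + s
  (-3)·L_2(s) = (3/2)s^3 + 3s^2 - (3/2)s - 3
  1·L_3(s) = (1/6)s^3 + (1/2)s^2 + (1/3)s
Adding term by term: 3s^3 + 3s^2 - 2s - 3

g(s) = 3s^3 + 3s^2 - 2s - 3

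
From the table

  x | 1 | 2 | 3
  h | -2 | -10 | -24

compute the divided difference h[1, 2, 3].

-3

h[1,2] = (-10 - (-2)) / (2 - 1) = -8
h[2,3] = (-24 - (-10)) / (3 - 2) = -14
h[1,2,3] = (-14 - (-8)) / (3 - 1) = -3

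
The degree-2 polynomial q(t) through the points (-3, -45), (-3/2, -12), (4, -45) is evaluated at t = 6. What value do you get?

Evaluate each Lagrange basis at t = 6:
L_0(6) = (15/2)·(2)/[(-3/2)·(-7)] = 10/7
L_1(6) = (9)·(2)/[(3/2)·(-11/2)] = -24/11
L_2(6) = (9)·(15/2)/[(7)·(11/2)] = 135/77
Sum: (-45)·(10/7) + (-12)·(-24/11) + (-45)·(135/77) = -117

-117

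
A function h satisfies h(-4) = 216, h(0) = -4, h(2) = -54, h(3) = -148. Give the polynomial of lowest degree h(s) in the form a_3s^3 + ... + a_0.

h(s) = -4s^3 - 3s^2 - 3s - 4

Newton's divided differences:
h[-4,0] = (-4 - 216) / (0 - (-4)) = -55
h[0,2] = (-54 - (-4)) / (2 - 0) = -25
h[2,3] = (-148 - (-54)) / (3 - 2) = -94
h[-4,0,2] = (-25 - (-55)) / (2 - (-4)) = 5
h[0,2,3] = (-94 - (-25)) / (3 - 0) = -23
h[-4,0,2,3] = (-23 - 5) / (3 - (-4)) = -4
h(s) = 216 + (-55)·(s + 4) + 5·(s + 4)s + (-4)·(s + 4)s(s - 2)
Expanding: h(s) = -4s^3 - 3s^2 - 3s - 4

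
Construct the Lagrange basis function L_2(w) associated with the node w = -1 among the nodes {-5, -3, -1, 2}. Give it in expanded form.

L_2(w) = (w + 5)(w + 3)(w - 2) / [(4)·(2)·(-3)]
       = (w^3 + 6w^2 - w - 30) / (-24)

L_2(w) = -(1/24)w^3 - (1/4)w^2 + (1/24)w + 5/4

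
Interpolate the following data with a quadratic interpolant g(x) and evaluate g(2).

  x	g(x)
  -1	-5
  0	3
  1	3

-5

Evaluate each Lagrange basis at x = 2:
L_0(2) = (2)·(1)/[(-1)·(-2)] = 1
L_1(2) = (3)·(1)/[(1)·(-1)] = -3
L_2(2) = (3)·(2)/[(2)·(1)] = 3
Sum: (-5)·(1) + 3·(-3) + 3·(3) = -5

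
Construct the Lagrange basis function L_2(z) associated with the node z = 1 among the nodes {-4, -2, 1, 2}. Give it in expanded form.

L_2(z) = -(1/15)z^3 - (4/15)z^2 + (4/15)z + 16/15

L_2(z) = (z + 4)(z + 2)(z - 2) / [(5)·(3)·(-1)]
       = (z^3 + 4z^2 - 4z - 16) / (-15)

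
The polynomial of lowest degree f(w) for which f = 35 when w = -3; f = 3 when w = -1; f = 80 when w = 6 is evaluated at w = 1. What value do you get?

-5

Evaluate each Lagrange basis at w = 1:
L_0(1) = (2)·(-5)/[(-2)·(-9)] = -5/9
L_1(1) = (4)·(-5)/[(2)·(-7)] = 10/7
L_2(1) = (4)·(2)/[(9)·(7)] = 8/63
Sum: 35·(-5/9) + 3·(10/7) + 80·(8/63) = -5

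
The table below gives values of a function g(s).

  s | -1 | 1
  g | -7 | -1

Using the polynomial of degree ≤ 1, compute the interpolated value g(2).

2

Evaluate each Lagrange basis at s = 2:
L_0(2) = (1)/[(-2)] = -1/2
L_1(2) = (3)/[(2)] = 3/2
Sum: (-7)·(-1/2) + (-1)·(3/2) = 2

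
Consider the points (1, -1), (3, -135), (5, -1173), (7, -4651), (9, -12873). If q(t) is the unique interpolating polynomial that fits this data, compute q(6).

Evaluate each Lagrange basis at t = 6:
L_0(6) = (3)·(1)·(-1)·(-3)/[(-2)·(-4)·(-6)·(-8)] = 3/128
L_1(6) = (5)·(1)·(-1)·(-3)/[(2)·(-2)·(-4)·(-6)] = -5/32
L_2(6) = (5)·(3)·(-1)·(-3)/[(4)·(2)·(-2)·(-4)] = 45/64
L_3(6) = (5)·(3)·(1)·(-3)/[(6)·(4)·(2)·(-2)] = 15/32
L_4(6) = (5)·(3)·(1)·(-1)/[(8)·(6)·(4)·(2)] = -5/128
Sum: (-1)·(3/128) + (-135)·(-5/32) + (-1173)·(45/64) + (-4651)·(15/32) + (-12873)·(-5/128) = -2481

-2481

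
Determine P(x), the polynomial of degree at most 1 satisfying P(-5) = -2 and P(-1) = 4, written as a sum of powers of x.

P(x) = (3/2)x + 11/2

Build the Lagrange basis polynomials:
L_0(x) = (x + 1) / [-4] = -(1/4)x - 1/4
L_1(x) = (x + 5) / [4] = (1/4)x + 5/4
P(x) = (-2)·L_0 + 4·L_1
  (-2)·L_0(x) = (1/2)x + 1/2
  4·L_1(x) = x + 5
Adding term by term: (3/2)x + 11/2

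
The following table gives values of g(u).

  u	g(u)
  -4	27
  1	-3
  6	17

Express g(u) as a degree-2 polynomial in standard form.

L_0(u) = (u - 1)(u - 6) / [50] = (1/50)u^2 - (7/50)u + 3/25
L_1(u) = (u + 4)(u - 6) / [-25] = -(1/25)u^2 + (2/25)u + 24/25
L_2(u) = (u + 4)(u - 1) / [50] = (1/50)u^2 + (3/50)u - 2/25
g(u) = 27·L_0 + (-3)·L_1 + 17·L_2
  27·L_0(u) = (27/50)u^2 - (189/50)u + 81/25
  (-3)·L_1(u) = (3/25)u^2 - (6/25)u - 72/25
  17·L_2(u) = (17/50)u^2 + (51/50)u - 34/25
Adding term by term: u^2 - 3u - 1

g(u) = u^2 - 3u - 1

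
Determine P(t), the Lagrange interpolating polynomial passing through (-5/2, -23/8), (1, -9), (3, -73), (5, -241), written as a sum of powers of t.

P(t) = -t^3 - 4t^2 - 3t - 1

Build the Lagrange basis polynomials:
L_0(t) = (t - 1)(t - 3)(t - 5) / [-1155/8] = -(8/1155)t^3 + (24/385)t^2 - (184/1155)t + 8/77
L_1(t) = (t + 5/2)(t - 3)(t - 5) / [28] = (1/28)t^3 - (11/56)t^2 - (5/28)t + 75/56
L_2(t) = (t + 5/2)(t - 1)(t - 5) / [-22] = -(1/22)t^3 + (7/44)t^2 + (5/11)t - 25/44
L_3(t) = (t + 5/2)(t - 1)(t - 3) / [60] = (1/60)t^3 - (1/40)t^2 - (7/60)t + 1/8
P(t) = (-23/8)·L_0 + (-9)·L_1 + (-73)·L_2 + (-241)·L_3
  (-23/8)·L_0(t) = (23/1155)t^3 - (69/385)t^2 + (529/1155)t - 23/77
  (-9)·L_1(t) = -(9/28)t^3 + (99/56)t^2 + (45/28)t - 675/56
  (-73)·L_2(t) = (73/22)t^3 - (511/44)t^2 - (365/11)t + 1825/44
  (-241)·L_3(t) = -(241/60)t^3 + (241/40)t^2 + (1687/60)t - 241/8
Adding term by term: -t^3 - 4t^2 - 3t - 1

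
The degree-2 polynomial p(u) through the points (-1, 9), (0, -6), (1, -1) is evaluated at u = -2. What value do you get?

44

Using Newton's divided-difference form:
p[-1,0] = (-6 - 9) / (0 - (-1)) = -15
p[0,1] = (-1 - (-6)) / (1 - 0) = 5
p[-1,0,1] = (5 - (-15)) / (1 - (-1)) = 10
p(-2) = 9 + (-15)·(-1) + 10·(-1)·(-2) = 44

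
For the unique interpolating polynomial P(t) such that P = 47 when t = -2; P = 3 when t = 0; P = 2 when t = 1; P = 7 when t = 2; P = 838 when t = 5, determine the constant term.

3

Build the Lagrange basis polynomials:
L_0(t) = t(t - 1)(t - 2)(t - 5) / [168] = (1/168)t^4 - (1/21)t^3 + (17/168)t^2 - (5/84)t
L_1(t) = (t + 2)(t - 1)(t - 2)(t - 5) / [-20] = -(1/20)t^4 + (3/10)t^3 - (1/20)t^2 - (6/5)t + 1
L_2(t) = (t + 2)t(t - 2)(t - 5) / [12] = (1/12)t^4 - (5/12)t^3 - (1/3)t^2 + (5/3)t
L_3(t) = (t + 2)t(t - 1)(t - 5) / [-24] = -(1/24)t^4 + (1/6)t^3 + (7/24)t^2 - (5/12)t
L_4(t) = (t + 2)t(t - 1)(t - 2) / [420] = (1/420)t^4 - (1/420)t^3 - (1/105)t^2 + (1/105)t
P(t) = 47·L_0 + 3·L_1 + 2·L_2 + 7·L_3 + 838·L_4
Only the constant term is needed; take it from each L_i and combine:
47·(0) + 3·(1) + 2·(0) + 7·(0) + 838·(0) = 3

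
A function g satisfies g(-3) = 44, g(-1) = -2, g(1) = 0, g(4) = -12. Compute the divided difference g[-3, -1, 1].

g[-3,-1] = (-2 - 44) / (-1 - (-3)) = -23
g[-1,1] = (0 - (-2)) / (1 - (-1)) = 1
g[-3,-1,1] = (1 - (-23)) / (1 - (-3)) = 6

6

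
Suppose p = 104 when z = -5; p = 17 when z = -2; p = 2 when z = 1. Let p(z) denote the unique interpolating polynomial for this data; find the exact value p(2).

L_0(2) = (4)·(1)/[(-3)·(-6)] = 2/9
L_1(2) = (7)·(1)/[(3)·(-3)] = -7/9
L_2(2) = (7)·(4)/[(6)·(3)] = 14/9
Sum: 104·(2/9) + 17·(-7/9) + 2·(14/9) = 13

13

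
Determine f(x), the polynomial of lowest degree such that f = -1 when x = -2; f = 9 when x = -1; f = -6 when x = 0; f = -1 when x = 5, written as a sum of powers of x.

f(x) = (13/6)x^3 - 6x^2 - (139/6)x - 6

Newton's divided differences:
f[-2,-1] = (9 - (-1)) / (-1 - (-2)) = 10
f[-1,0] = (-6 - 9) / (0 - (-1)) = -15
f[0,5] = (-1 - (-6)) / (5 - 0) = 1
f[-2,-1,0] = (-15 - 10) / (0 - (-2)) = -25/2
f[-1,0,5] = (1 - (-15)) / (5 - (-1)) = 8/3
f[-2,-1,0,5] = (8/3 - (-25/2)) / (5 - (-2)) = 13/6
f(x) = -1 + 10·(x + 2) + (-25/2)·(x + 2)(x + 1) + (13/6)·(x + 2)(x + 1)x
Expanding: f(x) = (13/6)x^3 - 6x^2 - (139/6)x - 6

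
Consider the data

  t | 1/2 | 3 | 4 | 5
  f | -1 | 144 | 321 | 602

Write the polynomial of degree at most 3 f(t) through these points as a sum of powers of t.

L_0(t) = (t - 3)(t - 4)(t - 5) / [-315/8] = -(8/315)t^3 + (32/105)t^2 - (376/315)t + 32/21
L_1(t) = (t - 1/2)(t - 4)(t - 5) / [5] = (1/5)t^3 - (19/10)t^2 + (49/10)t - 2
L_2(t) = (t - 1/2)(t - 3)(t - 5) / [-7/2] = -(2/7)t^3 + (17/7)t^2 - (38/7)t + 15/7
L_3(t) = (t - 1/2)(t - 3)(t - 4) / [9] = (1/9)t^3 - (5/6)t^2 + (31/18)t - 2/3
f(t) = (-1)·L_0 + 144·L_1 + 321·L_2 + 602·L_3
  (-1)·L_0(t) = (8/315)t^3 - (32/105)t^2 + (376/315)t - 32/21
  144·L_1(t) = (144/5)t^3 - (1368/5)t^2 + (3528/5)t - 288
  321·L_2(t) = -(642/7)t^3 + (5457/7)t^2 - (12198/7)t + 4815/7
  602·L_3(t) = (602/9)t^3 - (1505/3)t^2 + (9331/9)t - 1204/3
Adding term by term: 4t^3 + 4t^2 + t - 3

f(t) = 4t^3 + 4t^2 + t - 3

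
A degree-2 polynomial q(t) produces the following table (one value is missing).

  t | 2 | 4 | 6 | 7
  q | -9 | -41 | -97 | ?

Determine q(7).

-134

The 3 known values determine q uniquely (degree ≤ 2).
Evaluate each Lagrange basis at t = 7:
L_0(7) = (3)·(1)/[(-2)·(-4)] = 3/8
L_1(7) = (5)·(1)/[(2)·(-2)] = -5/4
L_2(7) = (5)·(3)/[(4)·(2)] = 15/8
Sum: (-9)·(3/8) + (-41)·(-5/4) + (-97)·(15/8) = -134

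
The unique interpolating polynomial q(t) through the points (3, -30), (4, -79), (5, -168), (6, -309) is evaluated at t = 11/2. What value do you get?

-925/4

Evaluate each Lagrange basis at t = 11/2:
L_0(11/2) = (3/2)·(1/2)·(-1/2)/[(-1)·(-2)·(-3)] = 1/16
L_1(11/2) = (5/2)·(1/2)·(-1/2)/[(1)·(-1)·(-2)] = -5/16
L_2(11/2) = (5/2)·(3/2)·(-1/2)/[(2)·(1)·(-1)] = 15/16
L_3(11/2) = (5/2)·(3/2)·(1/2)/[(3)·(2)·(1)] = 5/16
Sum: (-30)·(1/16) + (-79)·(-5/16) + (-168)·(15/16) + (-309)·(5/16) = -925/4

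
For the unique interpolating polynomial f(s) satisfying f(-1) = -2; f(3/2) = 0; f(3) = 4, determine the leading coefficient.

Build the Lagrange basis polynomials:
L_0(s) = (s - 3/2)(s - 3) / [10] = (1/10)s^2 - (9/20)s + 9/20
L_1(s) = (s + 1)(s - 3) / [-15/4] = -(4/15)s^2 + (8/15)s + 4/5
L_2(s) = (s + 1)(s - 3/2) / [6] = (1/6)s^2 - (1/12)s - 1/4
f(s) = (-2)·L_0 + 0·L_1 + 4·L_2
Only the coefficient of s^2 is needed; take it from each L_i and combine:
(-2)·(1/10) + 0·(-4/15) + 4·(1/6) = 7/15

7/15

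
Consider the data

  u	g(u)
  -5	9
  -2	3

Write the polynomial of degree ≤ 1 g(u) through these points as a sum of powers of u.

Build the Lagrange basis polynomials:
L_0(u) = (u + 2) / [-3] = -(1/3)u - 2/3
L_1(u) = (u + 5) / [3] = (1/3)u + 5/3
g(u) = 9·L_0 + 3·L_1
  9·L_0(u) = -3u - 6
  3·L_1(u) = u + 5
Adding term by term: -2u - 1

g(u) = -2u - 1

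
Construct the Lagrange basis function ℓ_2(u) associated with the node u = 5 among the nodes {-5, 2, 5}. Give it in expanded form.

ℓ_2(u) = (u + 5)(u - 2) / [(10)·(3)]
       = (u^2 + 3u - 10) / (30)

ℓ_2(u) = (1/30)u^2 + (1/10)u - 1/3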